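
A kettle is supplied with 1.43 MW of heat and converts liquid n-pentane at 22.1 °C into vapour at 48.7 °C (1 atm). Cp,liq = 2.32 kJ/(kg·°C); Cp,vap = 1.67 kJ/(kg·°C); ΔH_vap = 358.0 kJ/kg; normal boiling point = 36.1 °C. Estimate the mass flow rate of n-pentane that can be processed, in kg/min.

Δh = 2.32×(36.1−22.1) + 358.0 + 1.67×(48.7−36.1) = 411.52 kJ/kg
Q = 1.43 MW = 1430 kJ/s = 85800 kJ/min
ṁ = Q/Δh = 85800 / 411.52 = 208.49 kg/min

ṁ = 208 kg/min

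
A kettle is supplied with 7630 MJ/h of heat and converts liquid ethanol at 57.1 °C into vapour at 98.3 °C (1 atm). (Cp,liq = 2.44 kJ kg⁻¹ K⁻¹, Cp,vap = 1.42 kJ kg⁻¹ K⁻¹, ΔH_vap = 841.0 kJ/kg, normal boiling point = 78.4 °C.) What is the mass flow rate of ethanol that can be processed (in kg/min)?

ṁ = 138 kg/min

Δh = 2.44×(78.4−57.1) + 841.0 + 1.42×(98.3−78.4) = 921.23 kJ/kg
Q = 7630 MJ/h = 2119.4 kJ/s = 127170 kJ/min
ṁ = Q/Δh = 127170 / 921.23 = 138.04 kg/min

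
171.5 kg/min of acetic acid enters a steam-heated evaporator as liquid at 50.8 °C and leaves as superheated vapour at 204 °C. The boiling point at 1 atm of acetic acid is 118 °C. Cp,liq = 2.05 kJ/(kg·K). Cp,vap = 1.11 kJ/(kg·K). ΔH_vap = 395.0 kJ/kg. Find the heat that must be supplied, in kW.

liquid 50.8→118 °C: 137.76 kJ/kg
vaporisation at 118 °C: 395 kJ/kg
vapour 118→204 °C: 95.46 kJ/kg
Δh = 137.76 + 395 + 95.46 = 628.22 kJ/kg
Q = ṁ·Δh = 171.5 kg/min × 628.22 kJ/kg = 107740 kJ/min
|Q| = 1795.7 kW

Q = 1800 kW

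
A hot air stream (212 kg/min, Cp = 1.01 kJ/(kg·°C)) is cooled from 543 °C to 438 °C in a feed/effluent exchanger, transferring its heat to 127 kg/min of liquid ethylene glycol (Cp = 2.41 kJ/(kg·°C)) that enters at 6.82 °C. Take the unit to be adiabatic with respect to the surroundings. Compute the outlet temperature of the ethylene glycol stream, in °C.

Heat released by hot stream: Q = 212 × 1.01 × (543 − 438) = 22483 kJ/min
Energy balance on cold side (adiabatic exchanger): Q = ṁ_c·Cp_c·(T_c,out − T_c,in)
T_c,out = 6.82 + 22483/(127 × 2.41) = 80.276 °C

T_c,out = 80.3 °C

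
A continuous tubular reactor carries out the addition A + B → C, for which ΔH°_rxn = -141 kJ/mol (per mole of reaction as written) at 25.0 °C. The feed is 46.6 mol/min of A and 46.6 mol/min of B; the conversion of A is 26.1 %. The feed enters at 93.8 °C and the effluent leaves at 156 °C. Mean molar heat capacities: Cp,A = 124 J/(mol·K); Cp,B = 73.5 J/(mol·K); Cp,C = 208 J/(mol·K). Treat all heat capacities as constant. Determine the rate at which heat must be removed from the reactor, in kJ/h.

Extent of reaction ξ = 0.261 × 46.6 = 12.163 mol/min
Reaction term: ξ·ΔH°_rxn = 12.163 × -141 = -1714.9 kJ/min
Sensible, feed 93.8→25 °C: -633.2 kJ/min
Outlet flows (mol/min): A 34.437, B 34.437, C 12.163
Sensible, products 25→156 °C: 1222.4 kJ/min
Q = ΔH = -1125.7 kJ/min = -18.762 kW
Heat removed = 67544 kJ/h

Q_out = 67500 kJ/h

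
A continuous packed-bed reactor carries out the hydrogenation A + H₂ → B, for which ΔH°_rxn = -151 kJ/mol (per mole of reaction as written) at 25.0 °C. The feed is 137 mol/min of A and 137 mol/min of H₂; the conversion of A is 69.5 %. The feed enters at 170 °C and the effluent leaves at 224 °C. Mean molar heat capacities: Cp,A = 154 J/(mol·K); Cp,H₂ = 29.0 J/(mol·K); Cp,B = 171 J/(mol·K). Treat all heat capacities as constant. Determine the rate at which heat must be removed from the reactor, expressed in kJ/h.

Extent of reaction ξ = 0.695 × 137 = 95.215 mol/min
Reaction term: ξ·ΔH°_rxn = 95.215 × -151 = -14377 kJ/min
Sensible, feed 170→25 °C: -3635.3 kJ/min
Outlet flows (mol/min): A 41.785, H₂ 41.785, B 95.215
Sensible, products 25→224 °C: 4761.8 kJ/min
Q = ΔH = -13251 kJ/min = -220.85 kW
Heat removed = 795060 kJ/h

Q_out = 795000 kJ/h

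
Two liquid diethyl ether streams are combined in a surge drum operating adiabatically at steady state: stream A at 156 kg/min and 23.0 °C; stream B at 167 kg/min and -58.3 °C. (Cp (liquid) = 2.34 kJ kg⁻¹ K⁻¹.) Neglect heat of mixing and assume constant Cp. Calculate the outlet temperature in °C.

No heat crosses the boundary, so H_out = H_in.
Σ ṁᵢCp,ᵢTᵢ = 156×2.34×23.0 + 167×2.34×-58.3 = -14387
Σ ṁᵢCp,ᵢ = 156×2.34 + 167×2.34 = 755.82
T_out = -14387 / 755.82 = -19.034 °C

T_out = -19.0 °C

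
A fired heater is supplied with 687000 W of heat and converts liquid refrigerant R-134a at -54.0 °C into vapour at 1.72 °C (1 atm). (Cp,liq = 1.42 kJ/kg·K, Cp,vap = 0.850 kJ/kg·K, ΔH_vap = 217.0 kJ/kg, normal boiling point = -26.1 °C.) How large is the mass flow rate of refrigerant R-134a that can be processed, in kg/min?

Δh = 1.42×(-26.1−-54.0) + 217.0 + 0.850×(1.72−-26.1) = 280.26 kJ/kg
Q = 687000 W = 687 kJ/s = 41220 kJ/min
ṁ = Q/Δh = 41220 / 280.26 = 147.08 kg/min

ṁ = 147 kg/min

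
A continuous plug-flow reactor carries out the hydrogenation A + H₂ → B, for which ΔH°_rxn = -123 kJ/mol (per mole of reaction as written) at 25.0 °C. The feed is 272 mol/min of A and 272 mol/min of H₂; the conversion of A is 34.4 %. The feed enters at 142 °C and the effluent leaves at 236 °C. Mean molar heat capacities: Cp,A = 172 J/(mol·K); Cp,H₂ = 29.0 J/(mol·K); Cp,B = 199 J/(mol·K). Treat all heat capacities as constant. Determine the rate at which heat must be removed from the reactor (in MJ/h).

Q_out = 385 MJ/h

Extent of reaction ξ = 0.344 × 272 = 93.568 mol/min
Reaction term: ξ·ΔH°_rxn = 93.568 × -123 = -11509 kJ/min
Sensible, feed 142→25 °C: -6396.6 kJ/min
Outlet flows (mol/min): A 178.43, H₂ 178.43, B 93.568
Sensible, products 25→236 °C: 11496 kJ/min
Q = ΔH = -6409.2 kJ/min = -106.82 kW
Heat removed = 384.55 MJ/h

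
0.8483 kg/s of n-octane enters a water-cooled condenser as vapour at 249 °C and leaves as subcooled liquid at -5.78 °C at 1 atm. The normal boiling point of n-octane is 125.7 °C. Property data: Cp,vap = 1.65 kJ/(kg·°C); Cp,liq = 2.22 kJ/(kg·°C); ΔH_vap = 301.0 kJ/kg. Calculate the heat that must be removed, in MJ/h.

Q_c = 2430 MJ/h

vapour 249→125.7 °C: -203.44 kJ/kg
condensation at 125.7 °C: -301 kJ/kg
liquid 125.7→-5.78 °C: -291.89 kJ/kg
Δh = -203.44 + -301 + -291.89 = -796.33 kJ/kg
Q = ṁ·Δh = 0.8483 kg/s × -796.33 kJ/kg = -675.53 kJ/s
|Q| = 675.53 kW = 2431.9 MJ/h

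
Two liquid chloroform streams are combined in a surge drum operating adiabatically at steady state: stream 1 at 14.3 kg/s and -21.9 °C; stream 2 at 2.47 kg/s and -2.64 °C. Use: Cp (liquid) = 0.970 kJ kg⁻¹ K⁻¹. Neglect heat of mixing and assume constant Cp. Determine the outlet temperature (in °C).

T_out = -19.1 °C

Adiabatic, steady state ⇒ Σ ṁᵢCp,ᵢ(T_out − Tᵢ) = 0
T_out = Σ ṁᵢCp,ᵢTᵢ / Σ ṁᵢCp,ᵢ
      = -310.1 / 16.267 = -19.063 °C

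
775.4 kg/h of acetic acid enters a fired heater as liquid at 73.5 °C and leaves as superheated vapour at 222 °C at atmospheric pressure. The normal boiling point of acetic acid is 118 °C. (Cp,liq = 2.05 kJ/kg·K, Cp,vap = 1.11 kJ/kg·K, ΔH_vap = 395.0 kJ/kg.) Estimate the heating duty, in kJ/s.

Q = 130 kJ/s

liquid 73.5→118 °C: 91.225 kJ/kg
vaporisation at 118 °C: 395 kJ/kg
vapour 118→222 °C: 115.44 kJ/kg
Δh = 91.225 + 395 + 115.44 = 601.66 kJ/kg
Q = ṁ·Δh = 775.4 kg/h × 601.66 kJ/kg = 466530 kJ/h
|Q| = 129.59 kW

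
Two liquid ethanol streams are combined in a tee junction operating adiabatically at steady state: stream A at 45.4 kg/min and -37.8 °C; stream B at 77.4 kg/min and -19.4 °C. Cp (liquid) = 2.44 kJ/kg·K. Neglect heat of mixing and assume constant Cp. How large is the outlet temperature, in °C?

T_out = -26.2 °C

Adiabatic, steady state ⇒ Σ ṁᵢCp,ᵢ(T_out − Tᵢ) = 0
Σ ṁᵢCp,ᵢTᵢ = 45.4×2.44×-37.8 + 77.4×2.44×-19.4 = -7851.1
Σ ṁᵢCp,ᵢ = 45.4×2.44 + 77.4×2.44 = 299.63
T_out = -7851.1 / 299.63 = -26.203 °C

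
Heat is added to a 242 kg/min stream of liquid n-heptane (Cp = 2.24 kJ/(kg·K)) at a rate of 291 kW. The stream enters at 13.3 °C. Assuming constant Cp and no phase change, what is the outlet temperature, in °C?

Q = 291 kW = 17460 kJ/min
ΔT = Q/(ṁ·Cp) = 17460/(242×2.24) = 32.209 K
T_out = 13.3 + 32.209 = 45.509 °C

T_out = 45.5 °C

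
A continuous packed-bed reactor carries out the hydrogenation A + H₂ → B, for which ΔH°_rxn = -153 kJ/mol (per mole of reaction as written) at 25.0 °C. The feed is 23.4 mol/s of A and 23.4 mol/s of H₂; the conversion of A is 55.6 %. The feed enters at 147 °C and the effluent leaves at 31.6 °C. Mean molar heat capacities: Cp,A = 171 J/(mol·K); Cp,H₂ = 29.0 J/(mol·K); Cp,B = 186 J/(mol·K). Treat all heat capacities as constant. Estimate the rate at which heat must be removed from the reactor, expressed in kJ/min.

Q_out = 152000 kJ/min

Extent of reaction ξ = 0.556 × 23.4 = 13.01 mol/s
Reaction term: ξ·ΔH°_rxn = 13.01 × -153 = -1990.6 kJ/s
Sensible, feed 147→25 °C: -570.96 kJ/s
Outlet flows (mol/s): A 10.39, H₂ 10.39, B 13.01
Sensible, products 25→31.6 °C: 29.686 kJ/s
Q = ΔH = -2531.9 kJ/s = -2531.9 kW
Heat removed = 151910 kJ/min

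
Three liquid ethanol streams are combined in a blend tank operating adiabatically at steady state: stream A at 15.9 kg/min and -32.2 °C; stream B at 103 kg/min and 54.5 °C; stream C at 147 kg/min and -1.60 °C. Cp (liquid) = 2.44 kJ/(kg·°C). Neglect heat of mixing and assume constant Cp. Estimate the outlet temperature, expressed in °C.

T_out = 18.3 °C

Adiabatic, steady state ⇒ Σ ṁᵢCp,ᵢ(T_out − Tᵢ) = 0
Σ ṁᵢCp,ᵢTᵢ = 15.9×2.44×-32.2 + 103×2.44×54.5 + 147×2.44×-1.60 = 11874
Σ ṁᵢCp,ᵢ = 15.9×2.44 + 103×2.44 + 147×2.44 = 648.8
T_out = 11874 / 648.8 = 18.301 °C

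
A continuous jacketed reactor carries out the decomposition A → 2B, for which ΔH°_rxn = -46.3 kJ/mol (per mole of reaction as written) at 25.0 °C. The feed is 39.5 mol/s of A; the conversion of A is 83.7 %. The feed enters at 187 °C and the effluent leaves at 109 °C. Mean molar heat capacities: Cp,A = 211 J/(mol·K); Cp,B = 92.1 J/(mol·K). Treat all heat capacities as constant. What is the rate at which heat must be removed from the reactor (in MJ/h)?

Extent of reaction ξ = 0.837 × 39.5 = 33.061 mol/s
Reaction term: ξ·ΔH°_rxn = 33.061 × -46.3 = -1530.7 kJ/s
Sensible, feed 187→25 °C: -1350.2 kJ/s
Outlet flows (mol/s): A 6.4385, B 66.123
Sensible, products 25→109 °C: 625.67 kJ/s
Q = ΔH = -2255.3 kJ/s = -2255.3 kW
Heat removed = 8119 MJ/h

Q_out = 8120 MJ/h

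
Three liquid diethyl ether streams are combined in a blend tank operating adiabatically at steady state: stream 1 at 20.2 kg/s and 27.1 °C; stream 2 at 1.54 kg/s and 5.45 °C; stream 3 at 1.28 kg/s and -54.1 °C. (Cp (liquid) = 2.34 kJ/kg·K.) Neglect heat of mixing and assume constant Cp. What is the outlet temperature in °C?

Energy balance with Q = 0: Σ ṁᵢCp,ᵢ(T_out − Tᵢ) = 0
Σ ṁᵢCp,ᵢTᵢ = 20.2×2.34×27.1 + 1.54×2.34×5.45 + 1.28×2.34×-54.1 = 1138.6
Σ ṁᵢCp,ᵢ = 20.2×2.34 + 1.54×2.34 + 1.28×2.34 = 53.867
T_out = 1138.6 / 53.867 = 21.137 °C

T_out = 21.1 °C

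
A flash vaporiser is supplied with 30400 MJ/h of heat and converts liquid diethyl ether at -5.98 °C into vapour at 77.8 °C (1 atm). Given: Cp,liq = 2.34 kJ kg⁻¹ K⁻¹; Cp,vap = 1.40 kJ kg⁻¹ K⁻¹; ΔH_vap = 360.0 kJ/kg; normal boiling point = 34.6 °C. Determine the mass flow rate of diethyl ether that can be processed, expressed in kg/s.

Δh = 2.34×(34.6−-5.98) + 360.0 + 1.40×(77.8−34.6) = 515.44 kJ/kg
Q = 30400 MJ/h = 8444.4 kJ/s = 8444.4 kJ/s
ṁ = Q/Δh = 8444.4 / 515.44 = 16.383 kg/s

ṁ = 16.4 kg/s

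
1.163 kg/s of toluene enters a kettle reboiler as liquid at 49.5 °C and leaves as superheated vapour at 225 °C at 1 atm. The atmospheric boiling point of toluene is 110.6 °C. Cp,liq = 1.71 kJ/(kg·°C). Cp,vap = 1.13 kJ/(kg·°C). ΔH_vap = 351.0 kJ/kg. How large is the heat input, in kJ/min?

Q = 40800 kJ/min

liquid 49.5→110.6 °C: 104.48 kJ/kg
vaporisation at 110.6 °C: 351 kJ/kg
vapour 110.6→225 °C: 129.27 kJ/kg
Δh = 104.48 + 351 + 129.27 = 584.75 kJ/kg
Q = ṁ·Δh = 1.163 kg/s × 584.75 kJ/kg = 680.07 kJ/s
|Q| = 680.07 kW = 40804 kJ/min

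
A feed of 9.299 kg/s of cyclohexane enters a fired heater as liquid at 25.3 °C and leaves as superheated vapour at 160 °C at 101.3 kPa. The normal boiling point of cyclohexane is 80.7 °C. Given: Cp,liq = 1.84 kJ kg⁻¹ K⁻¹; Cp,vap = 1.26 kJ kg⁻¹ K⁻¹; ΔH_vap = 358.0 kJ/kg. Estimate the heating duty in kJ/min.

liquid 25.3→80.7 °C: 101.94 kJ/kg
vaporisation at 80.7 °C: 358 kJ/kg
vapour 80.7→160 °C: 99.918 kJ/kg
Δh = 101.94 + 358 + 99.918 = 559.85 kJ/kg
Q = ṁ·Δh = 9.299 kg/s × 559.85 kJ/kg = 5206.1 kJ/s
|Q| = 5206.1 kW = 312360 kJ/min

Q = 312000 kJ/min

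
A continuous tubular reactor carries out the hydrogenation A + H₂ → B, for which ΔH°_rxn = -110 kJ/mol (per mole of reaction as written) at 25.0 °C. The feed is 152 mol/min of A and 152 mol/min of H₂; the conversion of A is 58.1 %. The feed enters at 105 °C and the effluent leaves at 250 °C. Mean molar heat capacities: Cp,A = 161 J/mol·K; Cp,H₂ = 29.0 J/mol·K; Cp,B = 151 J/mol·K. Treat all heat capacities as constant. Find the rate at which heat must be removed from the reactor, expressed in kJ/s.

Extent of reaction ξ = 0.581 × 152 = 88.312 mol/min
Reaction term: ξ·ΔH°_rxn = 88.312 × -110 = -9714.3 kJ/min
Sensible, feed 105→25 °C: -2310.4 kJ/min
Outlet flows (mol/min): A 63.688, H₂ 63.688, B 88.312
Sensible, products 25→250 °C: 5723.1 kJ/min
Q = ΔH = -6301.7 kJ/min = -105.03 kW
Heat removed = 105.03 kJ/s

Q_out = 105 kJ/s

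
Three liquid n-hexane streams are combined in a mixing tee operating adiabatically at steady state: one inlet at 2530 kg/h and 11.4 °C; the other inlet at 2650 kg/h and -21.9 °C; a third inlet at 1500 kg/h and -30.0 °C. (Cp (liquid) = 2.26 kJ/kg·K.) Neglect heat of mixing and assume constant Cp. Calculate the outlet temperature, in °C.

T_out = -11.1 °C

Energy balance with Q = 0: Σ ṁᵢCp,ᵢ(T_out − Tᵢ) = 0
T_out = Σ ṁᵢCp,ᵢTᵢ / Σ ṁᵢCp,ᵢ
      = -167680 / 15097 = -11.107 °C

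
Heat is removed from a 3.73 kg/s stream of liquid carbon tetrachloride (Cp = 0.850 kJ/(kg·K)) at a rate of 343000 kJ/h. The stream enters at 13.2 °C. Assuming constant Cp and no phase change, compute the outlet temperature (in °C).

T_out = -16.9 °C

Q = 343000 kJ/h = 95.278 kJ/s
ΔT = Q/(ṁ·Cp) = 95.278/(3.73×0.850) = 30.051 K
T_out = 13.2 − 30.051 = -16.851 °C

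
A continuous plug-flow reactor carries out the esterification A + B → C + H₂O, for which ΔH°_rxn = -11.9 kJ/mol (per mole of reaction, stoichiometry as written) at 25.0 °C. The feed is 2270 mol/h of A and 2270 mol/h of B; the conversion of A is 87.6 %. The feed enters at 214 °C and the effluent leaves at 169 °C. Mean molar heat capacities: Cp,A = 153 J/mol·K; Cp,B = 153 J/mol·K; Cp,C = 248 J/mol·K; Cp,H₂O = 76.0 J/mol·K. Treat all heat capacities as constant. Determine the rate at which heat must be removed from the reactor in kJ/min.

Q_out = 829 kJ/min

Extent of reaction ξ = 0.876 × 2270 = 1988.5 mol/h
Reaction term: ξ·ΔH°_rxn = 1988.5 × -11.9 = -23663 kJ/h
Sensible, feed 214→25 °C: -131280 kJ/h
Outlet flows (mol/h): A 281.48, B 281.48, C 1988.5, H₂O 1988.5
Sensible, products 25→169 °C: 105180 kJ/h
Q = ΔH = -49767 kJ/h = -13.824 kW
Heat removed = 829.45 kJ/min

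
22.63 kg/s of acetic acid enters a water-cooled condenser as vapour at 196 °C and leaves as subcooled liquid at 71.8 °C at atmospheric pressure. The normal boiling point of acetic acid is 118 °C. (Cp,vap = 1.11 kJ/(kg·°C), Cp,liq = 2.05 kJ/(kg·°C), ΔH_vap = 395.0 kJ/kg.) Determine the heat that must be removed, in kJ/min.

vapour 196→118 °C: -86.58 kJ/kg
condensation at 118 °C: -395 kJ/kg
liquid 118→71.8 °C: -94.71 kJ/kg
Δh = -86.58 + -395 + -94.71 = -576.29 kJ/kg
Q = ṁ·Δh = 22.63 kg/s × -576.29 kJ/kg = -13041 kJ/s
|Q| = 13041 kW = 782490 kJ/min

Q_c = 782000 kJ/min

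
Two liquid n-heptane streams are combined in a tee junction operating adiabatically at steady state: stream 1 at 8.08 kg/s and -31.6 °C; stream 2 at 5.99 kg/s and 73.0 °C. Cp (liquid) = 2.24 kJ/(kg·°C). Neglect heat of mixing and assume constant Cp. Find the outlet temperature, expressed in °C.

Energy balance with Q = 0: Σ ṁᵢCp,ᵢ(T_out − Tᵢ) = 0
Σ ṁᵢCp,ᵢTᵢ = 8.08×2.24×-31.6 + 5.99×2.24×73.0 = 407.55
Σ ṁᵢCp,ᵢ = 8.08×2.24 + 5.99×2.24 = 31.517
T_out = 407.55 / 31.517 = 12.931 °C

T_out = 12.9 °C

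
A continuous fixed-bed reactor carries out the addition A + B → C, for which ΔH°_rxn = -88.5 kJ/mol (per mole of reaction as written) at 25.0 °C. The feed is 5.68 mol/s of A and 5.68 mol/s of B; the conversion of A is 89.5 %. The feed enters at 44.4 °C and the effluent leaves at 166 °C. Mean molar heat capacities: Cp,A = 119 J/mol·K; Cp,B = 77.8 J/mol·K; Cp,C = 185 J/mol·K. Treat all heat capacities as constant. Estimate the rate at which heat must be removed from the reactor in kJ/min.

Extent of reaction ξ = 0.895 × 5.68 = 5.0836 mol/s
Reaction term: ξ·ΔH°_rxn = 5.0836 × -88.5 = -449.9 kJ/s
Sensible, feed 44.4→25 °C: -21.686 kJ/s
Outlet flows (mol/s): A 0.5964, B 0.5964, C 5.0836
Sensible, products 25→166 °C: 149.16 kJ/s
Q = ΔH = -322.43 kJ/s = -322.43 kW
Heat removed = 19346 kJ/min

Q_out = 19300 kJ/min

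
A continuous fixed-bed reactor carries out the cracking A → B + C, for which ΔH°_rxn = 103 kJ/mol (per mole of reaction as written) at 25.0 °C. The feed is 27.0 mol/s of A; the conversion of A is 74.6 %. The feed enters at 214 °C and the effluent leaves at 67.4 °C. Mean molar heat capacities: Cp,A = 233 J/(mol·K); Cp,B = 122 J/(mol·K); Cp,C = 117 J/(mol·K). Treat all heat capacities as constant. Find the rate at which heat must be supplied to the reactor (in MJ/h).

Extent of reaction ξ = 0.746 × 27.0 = 20.142 mol/s
Reaction term: ξ·ΔH°_rxn = 20.142 × 103 = 2074.6 kJ/s
Sensible, feed 214→25 °C: -1189 kJ/s
Outlet flows (mol/s): A 6.858, B 20.142, C 20.142
Sensible, products 25→67.4 °C: 271.86 kJ/s
Q = ΔH = 1157.5 kJ/s = 1157.5 kW
Heat supplied = 4167 MJ/h

Q_in = 4170 MJ/h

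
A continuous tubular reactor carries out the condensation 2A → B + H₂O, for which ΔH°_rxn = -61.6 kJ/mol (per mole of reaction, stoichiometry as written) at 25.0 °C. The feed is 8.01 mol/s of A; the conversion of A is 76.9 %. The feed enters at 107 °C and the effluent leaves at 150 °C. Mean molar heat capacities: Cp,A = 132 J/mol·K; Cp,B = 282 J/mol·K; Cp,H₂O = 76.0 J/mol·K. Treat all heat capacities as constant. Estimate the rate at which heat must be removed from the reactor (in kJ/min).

Q_out = 6480 kJ/min

Extent of reaction ξ = 0.769 × 8.01 / 2 = 3.0798 mol/s
Reaction term: ξ·ΔH°_rxn = 3.0798 × -61.6 = -189.72 kJ/s
Sensible, feed 107→25 °C: -86.7 kJ/s
Outlet flows (mol/s): A 1.8503, B 3.0798, H₂O 3.0798
Sensible, products 25→150 °C: 168.35 kJ/s
Q = ΔH = -108.07 kJ/s = -108.07 kW
Heat removed = 6483.9 kJ/min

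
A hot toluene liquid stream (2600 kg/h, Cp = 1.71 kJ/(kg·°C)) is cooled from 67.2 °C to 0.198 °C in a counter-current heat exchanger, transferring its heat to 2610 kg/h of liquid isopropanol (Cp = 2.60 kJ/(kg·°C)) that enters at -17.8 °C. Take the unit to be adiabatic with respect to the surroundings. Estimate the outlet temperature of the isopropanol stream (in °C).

T_c,out = 26.1 °C

Heat released by hot stream: Q = 2600 × 1.71 × (67.2 − 0.198) = 297890 kJ/h
Energy balance on cold side (adiabatic exchanger): Q = ṁ_c·Cp_c·(T_c,out − T_c,in)
T_c,out = -17.8 + 297890/(2610 × 2.60) = 26.098 °C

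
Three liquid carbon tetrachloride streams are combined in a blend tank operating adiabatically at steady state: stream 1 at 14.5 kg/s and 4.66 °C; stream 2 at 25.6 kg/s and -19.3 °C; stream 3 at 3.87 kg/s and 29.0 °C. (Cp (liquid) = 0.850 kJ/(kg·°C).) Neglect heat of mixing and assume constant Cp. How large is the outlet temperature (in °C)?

T_out = -7.15 °C

Adiabatic, steady state ⇒ Σ ṁᵢCp,ᵢ(T_out − Tᵢ) = 0
T_out = Σ ṁᵢCp,ᵢTᵢ / Σ ṁᵢCp,ᵢ
      = -267.14 / 37.374 = -7.1476 °C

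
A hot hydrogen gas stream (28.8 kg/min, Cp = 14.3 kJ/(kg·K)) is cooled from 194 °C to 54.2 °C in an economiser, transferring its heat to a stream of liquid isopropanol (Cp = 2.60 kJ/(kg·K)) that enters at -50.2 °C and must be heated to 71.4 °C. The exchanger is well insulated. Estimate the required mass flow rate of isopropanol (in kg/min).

ṁ_c = 182 kg/min

Heat released by hot stream: Q = 28.8 × 14.3 × (194 − 54.2) = 57575 kJ/min
Energy balance on cold side (adiabatic exchanger): Q = ṁ_c·Cp_c·(T_c,out − T_c,in)
ṁ_c = 57575 / [2.60 × (71.4 − -50.2)] = 182.11 kg/min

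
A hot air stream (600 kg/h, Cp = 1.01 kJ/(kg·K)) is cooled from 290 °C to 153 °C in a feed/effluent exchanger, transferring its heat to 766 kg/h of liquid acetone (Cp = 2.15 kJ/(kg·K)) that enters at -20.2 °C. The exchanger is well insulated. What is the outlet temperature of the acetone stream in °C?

T_c,out = 30.2 °C

Heat released by hot stream: Q = 600 × 1.01 × (290 − 153) = 83022 kJ/h
Energy balance on cold side (adiabatic exchanger): Q = ṁ_c·Cp_c·(T_c,out − T_c,in)
T_c,out = -20.2 + 83022/(766 × 2.15) = 30.211 °C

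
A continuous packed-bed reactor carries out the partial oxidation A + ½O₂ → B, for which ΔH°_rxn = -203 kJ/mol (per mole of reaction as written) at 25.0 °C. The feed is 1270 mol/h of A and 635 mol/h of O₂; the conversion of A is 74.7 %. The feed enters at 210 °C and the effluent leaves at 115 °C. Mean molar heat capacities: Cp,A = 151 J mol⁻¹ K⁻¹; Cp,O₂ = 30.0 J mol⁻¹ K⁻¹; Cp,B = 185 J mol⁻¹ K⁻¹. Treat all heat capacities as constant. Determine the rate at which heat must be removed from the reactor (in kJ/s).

Extent of reaction ξ = 0.747 × 1270 = 948.69 mol/h
Reaction term: ξ·ΔH°_rxn = 948.69 × -203 = -192580 kJ/h
Sensible, feed 210→25 °C: -39002 kJ/h
Outlet flows (mol/h): A 321.31, O₂ 160.66, B 948.69
Sensible, products 25→115 °C: 20596 kJ/h
Q = ΔH = -210990 kJ/h = -58.608 kW
Heat removed = 58.608 kJ/s

Q_out = 58.6 kJ/s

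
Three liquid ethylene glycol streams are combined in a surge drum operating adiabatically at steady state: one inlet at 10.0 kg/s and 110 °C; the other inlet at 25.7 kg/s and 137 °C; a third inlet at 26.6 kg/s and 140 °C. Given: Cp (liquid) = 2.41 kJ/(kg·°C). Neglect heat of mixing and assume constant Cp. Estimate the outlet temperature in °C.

T_out = 134 °C

Energy balance with Q = 0: Σ ṁᵢCp,ᵢ(T_out − Tᵢ) = 0
T_out = Σ ṁᵢCp,ᵢTᵢ / Σ ṁᵢCp,ᵢ
      = 20111 / 150.14 = 133.95 °C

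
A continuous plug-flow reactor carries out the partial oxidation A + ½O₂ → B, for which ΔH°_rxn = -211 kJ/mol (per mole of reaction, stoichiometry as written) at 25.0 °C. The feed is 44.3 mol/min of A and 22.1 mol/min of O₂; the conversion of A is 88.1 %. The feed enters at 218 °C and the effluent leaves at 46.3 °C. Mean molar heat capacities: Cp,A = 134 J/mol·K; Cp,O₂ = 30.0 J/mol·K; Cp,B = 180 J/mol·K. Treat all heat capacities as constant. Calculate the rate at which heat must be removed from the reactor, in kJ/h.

Extent of reaction ξ = 0.881 × 44.3 = 39.028 mol/min
Reaction term: ξ·ΔH°_rxn = 39.028 × -211 = -8235 kJ/min
Sensible, feed 218→25 °C: -1273.6 kJ/min
Outlet flows (mol/min): A 5.2717, O₂ 2.5859, B 39.028
Sensible, products 25→46.3 °C: 166.33 kJ/min
Q = ΔH = -9342.3 kJ/min = -155.7 kW
Heat removed = 560540 kJ/h

Q_out = 561000 kJ/h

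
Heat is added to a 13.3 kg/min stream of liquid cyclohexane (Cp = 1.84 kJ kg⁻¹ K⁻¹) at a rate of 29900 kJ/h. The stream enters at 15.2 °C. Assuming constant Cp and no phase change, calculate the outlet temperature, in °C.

Q = 29900 kJ/h = 498.33 kJ/min
ΔT = Q/(ṁ·Cp) = 498.33/(13.3×1.84) = 20.363 K
T_out = 15.2 + 20.363 = 35.563 °C

T_out = 35.6 °C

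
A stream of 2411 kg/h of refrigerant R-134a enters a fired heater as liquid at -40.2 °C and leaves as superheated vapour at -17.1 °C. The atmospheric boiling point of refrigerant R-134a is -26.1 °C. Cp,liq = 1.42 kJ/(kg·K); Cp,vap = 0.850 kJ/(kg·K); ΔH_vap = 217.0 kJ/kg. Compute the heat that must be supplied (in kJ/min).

liquid -40.2→-26.1 °C: 20.022 kJ/kg
vaporisation at -26.1 °C: 217 kJ/kg
vapour -26.1→-17.1 °C: 7.65 kJ/kg
Δh = 20.022 + 217 + 7.65 = 244.67 kJ/kg
Q = ṁ·Δh = 2411 kg/h × 244.67 kJ/kg = 589900 kJ/h
|Q| = 163.86 kW = 9831.7 kJ/min

Q = 9830 kJ/min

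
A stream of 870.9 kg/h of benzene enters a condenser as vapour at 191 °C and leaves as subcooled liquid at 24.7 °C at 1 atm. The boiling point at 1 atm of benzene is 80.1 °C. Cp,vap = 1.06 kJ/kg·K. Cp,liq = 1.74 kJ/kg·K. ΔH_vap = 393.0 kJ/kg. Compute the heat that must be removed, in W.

vapour 191→80.1 °C: -117.55 kJ/kg
condensation at 80.1 °C: -393 kJ/kg
liquid 80.1→24.7 °C: -96.396 kJ/kg
Δh = -117.55 + -393 + -96.396 = -606.95 kJ/kg
Q = ṁ·Δh = 870.9 kg/h × -606.95 kJ/kg = -528590 kJ/h
|Q| = 146.83 kW = 146830 W

Q_c = 147000 W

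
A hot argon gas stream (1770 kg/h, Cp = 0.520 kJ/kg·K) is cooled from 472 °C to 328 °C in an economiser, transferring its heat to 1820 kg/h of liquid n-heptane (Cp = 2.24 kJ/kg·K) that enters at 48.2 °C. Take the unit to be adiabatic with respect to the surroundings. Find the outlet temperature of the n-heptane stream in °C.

T_c,out = 80.7 °C

Heat released by hot stream: Q = 1770 × 0.520 × (472 − 328) = 132540 kJ/h
Energy balance on cold side (adiabatic exchanger): Q = ṁ_c·Cp_c·(T_c,out − T_c,in)
T_c,out = 48.2 + 132540/(1820 × 2.24) = 80.71 °C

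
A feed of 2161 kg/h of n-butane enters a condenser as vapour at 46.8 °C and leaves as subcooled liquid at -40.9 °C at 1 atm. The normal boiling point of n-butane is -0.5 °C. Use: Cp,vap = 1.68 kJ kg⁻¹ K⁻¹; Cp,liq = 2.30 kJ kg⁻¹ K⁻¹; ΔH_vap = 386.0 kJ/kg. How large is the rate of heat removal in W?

Q_c = 335000 W

vapour 46.8→-0.5 °C: -79.464 kJ/kg
condensation at -0.5 °C: -386 kJ/kg
liquid -0.5→-40.9 °C: -92.92 kJ/kg
Δh = -79.464 + -386 + -92.92 = -558.38 kJ/kg
Q = ṁ·Δh = 2161 kg/h × -558.38 kJ/kg = -1.2067e+06 kJ/h
|Q| = 335.19 kW = 335190 W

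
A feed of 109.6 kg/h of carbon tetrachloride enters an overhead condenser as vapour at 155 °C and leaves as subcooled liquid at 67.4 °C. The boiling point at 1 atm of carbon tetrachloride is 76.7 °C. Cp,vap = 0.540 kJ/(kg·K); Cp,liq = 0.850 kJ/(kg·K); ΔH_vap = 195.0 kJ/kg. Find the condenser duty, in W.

Q_c = 7460 W

vapour 155→76.7 °C: -42.282 kJ/kg
condensation at 76.7 °C: -195 kJ/kg
liquid 76.7→67.4 °C: -7.905 kJ/kg
Δh = -42.282 + -195 + -7.905 = -245.19 kJ/kg
Q = ṁ·Δh = 109.6 kg/h × -245.19 kJ/kg = -26872 kJ/h
|Q| = 7.4646 kW = 7464.6 W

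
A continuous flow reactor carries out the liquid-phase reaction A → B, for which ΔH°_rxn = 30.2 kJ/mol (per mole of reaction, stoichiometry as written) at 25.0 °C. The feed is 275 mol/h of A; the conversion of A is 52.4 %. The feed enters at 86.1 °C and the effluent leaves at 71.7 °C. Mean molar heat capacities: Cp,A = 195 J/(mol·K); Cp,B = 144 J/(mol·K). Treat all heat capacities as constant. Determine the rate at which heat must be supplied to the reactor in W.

Extent of reaction ξ = 0.524 × 275 = 144.1 mol/h
Reaction term: ξ·ΔH°_rxn = 144.1 × 30.2 = 4351.8 kJ/h
Sensible, feed 86.1→25 °C: -3276.5 kJ/h
Outlet flows (mol/h): A 130.9, B 144.1
Sensible, products 25→71.7 °C: 2161.1 kJ/h
Q = ΔH = 3236.4 kJ/h = 0.899 kW
Heat supplied = 899 W

Q_in = 899 W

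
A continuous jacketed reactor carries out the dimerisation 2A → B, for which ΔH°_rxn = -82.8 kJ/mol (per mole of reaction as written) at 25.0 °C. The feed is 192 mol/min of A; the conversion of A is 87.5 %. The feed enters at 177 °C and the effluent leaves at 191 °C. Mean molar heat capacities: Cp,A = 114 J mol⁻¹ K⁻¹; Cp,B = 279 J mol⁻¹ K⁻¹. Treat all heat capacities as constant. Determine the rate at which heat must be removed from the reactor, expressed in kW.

Q_out = 99.0 kW

Extent of reaction ξ = 0.875 × 192 / 2 = 84 mol/min
Reaction term: ξ·ΔH°_rxn = 84 × -82.8 = -6955.2 kJ/min
Sensible, feed 177→25 °C: -3327 kJ/min
Outlet flows (mol/min): A 24, B 84
Sensible, products 25→191 °C: 4344.6 kJ/min
Q = ΔH = -5937.6 kJ/min = -98.96 kW
Heat removed = 98.96 kW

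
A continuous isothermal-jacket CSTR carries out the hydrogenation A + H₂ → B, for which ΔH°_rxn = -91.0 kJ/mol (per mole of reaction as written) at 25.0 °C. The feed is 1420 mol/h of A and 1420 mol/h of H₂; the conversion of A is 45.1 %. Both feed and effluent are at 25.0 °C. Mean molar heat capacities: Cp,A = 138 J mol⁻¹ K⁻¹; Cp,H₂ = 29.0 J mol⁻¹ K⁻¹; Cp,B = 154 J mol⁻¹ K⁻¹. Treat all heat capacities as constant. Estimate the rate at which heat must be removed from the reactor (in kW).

Extent of reaction ξ = 0.451 × 1420 = 640.42 mol/h
Reaction term: ξ·ΔH°_rxn = 640.42 × -91.0 = -58278 kJ/h
Q = ΔH = -58278 kJ/h = -16.188 kW
Heat removed = 16.188 kW

Q_out = 16.2 kW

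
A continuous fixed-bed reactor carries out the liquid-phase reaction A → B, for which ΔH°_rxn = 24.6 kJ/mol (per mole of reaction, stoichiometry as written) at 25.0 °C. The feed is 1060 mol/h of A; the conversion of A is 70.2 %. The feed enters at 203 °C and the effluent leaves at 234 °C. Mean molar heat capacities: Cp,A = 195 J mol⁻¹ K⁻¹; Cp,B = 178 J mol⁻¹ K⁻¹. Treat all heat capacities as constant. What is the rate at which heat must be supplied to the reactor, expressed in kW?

Extent of reaction ξ = 0.702 × 1060 = 744.12 mol/h
Reaction term: ξ·ΔH°_rxn = 744.12 × 24.6 = 18305 kJ/h
Sensible, feed 203→25 °C: -36793 kJ/h
Outlet flows (mol/h): A 315.88, B 744.12
Sensible, products 25→234 °C: 40556 kJ/h
Q = ΔH = 22069 kJ/h = 6.1303 kW
Heat supplied = 6.1303 kW

Q_in = 6.13 kW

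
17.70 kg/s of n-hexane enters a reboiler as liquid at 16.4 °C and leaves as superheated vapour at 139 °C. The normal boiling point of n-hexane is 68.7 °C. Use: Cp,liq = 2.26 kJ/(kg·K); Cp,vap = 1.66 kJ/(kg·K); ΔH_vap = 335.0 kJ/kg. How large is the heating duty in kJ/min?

Q = 605000 kJ/min

liquid 16.4→68.7 °C: 118.2 kJ/kg
vaporisation at 68.7 °C: 335 kJ/kg
vapour 68.7→139 °C: 116.7 kJ/kg
Δh = 118.2 + 335 + 116.7 = 569.9 kJ/kg
Q = ṁ·Δh = 17.70 kg/s × 569.9 kJ/kg = 10087 kJ/s
|Q| = 10087 kW = 605230 kJ/min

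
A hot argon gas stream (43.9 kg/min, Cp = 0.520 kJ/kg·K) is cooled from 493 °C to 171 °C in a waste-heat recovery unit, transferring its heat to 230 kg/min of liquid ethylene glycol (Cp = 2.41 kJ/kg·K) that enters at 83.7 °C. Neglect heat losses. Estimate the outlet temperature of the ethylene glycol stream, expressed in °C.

Heat released by hot stream: Q = 43.9 × 0.520 × (493 − 171) = 7350.6 kJ/min
Energy balance on cold side (adiabatic exchanger): Q = ṁ_c·Cp_c·(T_c,out − T_c,in)
T_c,out = 83.7 + 7350.6/(230 × 2.41) = 96.961 °C

T_c,out = 97.0 °C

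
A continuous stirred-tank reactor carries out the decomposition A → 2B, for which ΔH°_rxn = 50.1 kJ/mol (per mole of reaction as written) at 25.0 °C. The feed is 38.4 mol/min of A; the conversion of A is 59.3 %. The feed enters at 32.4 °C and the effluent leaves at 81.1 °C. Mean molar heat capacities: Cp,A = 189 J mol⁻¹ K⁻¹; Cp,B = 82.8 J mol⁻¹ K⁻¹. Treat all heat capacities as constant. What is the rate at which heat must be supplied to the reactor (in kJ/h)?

Q_in = 87900 kJ/h

Extent of reaction ξ = 0.593 × 38.4 = 22.771 mol/min
Reaction term: ξ·ΔH°_rxn = 22.771 × 50.1 = 1140.8 kJ/min
Sensible, feed 32.4→25 °C: -53.706 kJ/min
Outlet flows (mol/min): A 15.629, B 45.542
Sensible, products 25→81.1 °C: 377.26 kJ/min
Q = ΔH = 1464.4 kJ/min = 24.406 kW
Heat supplied = 87863 kJ/h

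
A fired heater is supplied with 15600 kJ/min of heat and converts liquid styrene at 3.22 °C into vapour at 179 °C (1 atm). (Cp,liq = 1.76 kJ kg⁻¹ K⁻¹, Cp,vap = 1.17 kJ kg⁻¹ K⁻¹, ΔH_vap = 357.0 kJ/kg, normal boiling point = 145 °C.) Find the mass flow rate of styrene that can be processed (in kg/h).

Δh = 1.76×(145−3.22) + 357.0 + 1.17×(179−145) = 646.31 kJ/kg
Q = 15600 kJ/min = 260 kJ/s = 936000 kJ/h
ṁ = Q/Δh = 936000 / 646.31 = 1448.2 kg/h

ṁ = 1450 kg/h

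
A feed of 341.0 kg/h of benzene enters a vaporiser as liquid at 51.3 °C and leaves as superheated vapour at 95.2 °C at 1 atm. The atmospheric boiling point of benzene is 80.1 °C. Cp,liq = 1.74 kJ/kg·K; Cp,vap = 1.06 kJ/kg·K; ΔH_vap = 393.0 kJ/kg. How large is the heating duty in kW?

liquid 51.3→80.1 °C: 50.112 kJ/kg
vaporisation at 80.1 °C: 393 kJ/kg
vapour 80.1→95.2 °C: 16.006 kJ/kg
Δh = 50.112 + 393 + 16.006 = 459.12 kJ/kg
Q = ṁ·Δh = 341.0 kg/h × 459.12 kJ/kg = 156560 kJ/h
|Q| = 43.489 kW

Q = 43.5 kW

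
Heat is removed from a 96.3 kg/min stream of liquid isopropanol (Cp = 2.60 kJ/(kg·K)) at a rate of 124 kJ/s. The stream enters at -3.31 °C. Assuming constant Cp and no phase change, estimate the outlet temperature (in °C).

T_out = -33.0 °C

Q = 124 kJ/s = 7440 kJ/min
ΔT = Q/(ṁ·Cp) = 7440/(96.3×2.60) = 29.715 K
T_out = -3.31 − 29.715 = -33.025 °C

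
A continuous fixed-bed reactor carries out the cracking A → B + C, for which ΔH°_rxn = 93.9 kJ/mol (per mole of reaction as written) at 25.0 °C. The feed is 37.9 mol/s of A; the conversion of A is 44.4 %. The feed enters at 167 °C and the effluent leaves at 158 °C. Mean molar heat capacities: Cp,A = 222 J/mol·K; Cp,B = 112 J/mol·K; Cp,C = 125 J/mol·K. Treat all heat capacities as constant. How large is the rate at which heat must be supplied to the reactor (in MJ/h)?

Extent of reaction ξ = 0.444 × 37.9 = 16.828 mol/s
Reaction term: ξ·ΔH°_rxn = 16.828 × 93.9 = 1580.1 kJ/s
Sensible, feed 167→25 °C: -1194.8 kJ/s
Outlet flows (mol/s): A 21.072, B 16.828, C 16.828
Sensible, products 25→158 °C: 1152.6 kJ/s
Q = ΔH = 1538 kJ/s = 1538 kW
Heat supplied = 5536.7 MJ/h

Q_in = 5540 MJ/h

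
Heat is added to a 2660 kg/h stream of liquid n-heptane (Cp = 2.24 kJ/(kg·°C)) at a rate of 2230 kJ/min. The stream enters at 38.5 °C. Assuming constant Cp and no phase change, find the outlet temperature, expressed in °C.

Q = 2230 kJ/min = 133800 kJ/h
ΔT = Q/(ṁ·Cp) = 133800/(2660×2.24) = 22.456 K
T_out = 38.5 + 22.456 = 60.956 °C

T_out = 61.0 °C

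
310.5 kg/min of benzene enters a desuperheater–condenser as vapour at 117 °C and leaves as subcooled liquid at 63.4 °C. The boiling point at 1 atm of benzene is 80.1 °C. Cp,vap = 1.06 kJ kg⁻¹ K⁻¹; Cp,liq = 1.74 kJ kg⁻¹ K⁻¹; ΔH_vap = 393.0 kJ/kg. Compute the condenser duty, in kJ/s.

Q_c = 2390 kJ/s

vapour 117→80.1 °C: -39.114 kJ/kg
condensation at 80.1 °C: -393 kJ/kg
liquid 80.1→63.4 °C: -29.058 kJ/kg
Δh = -39.114 + -393 + -29.058 = -461.17 kJ/kg
Q = ṁ·Δh = 310.5 kg/min × -461.17 kJ/kg = -143190 kJ/min
|Q| = 2386.6 kW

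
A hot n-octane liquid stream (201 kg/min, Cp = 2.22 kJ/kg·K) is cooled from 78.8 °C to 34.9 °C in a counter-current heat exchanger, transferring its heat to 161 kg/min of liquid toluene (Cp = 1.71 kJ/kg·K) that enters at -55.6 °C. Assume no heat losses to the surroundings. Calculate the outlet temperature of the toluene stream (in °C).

Heat released by hot stream: Q = 201 × 2.22 × (78.8 − 34.9) = 19589 kJ/min
Energy balance on cold side (adiabatic exchanger): Q = ṁ_c·Cp_c·(T_c,out − T_c,in)
T_c,out = -55.6 + 19589/(161 × 1.71) = 15.553 °C

T_c,out = 15.6 °C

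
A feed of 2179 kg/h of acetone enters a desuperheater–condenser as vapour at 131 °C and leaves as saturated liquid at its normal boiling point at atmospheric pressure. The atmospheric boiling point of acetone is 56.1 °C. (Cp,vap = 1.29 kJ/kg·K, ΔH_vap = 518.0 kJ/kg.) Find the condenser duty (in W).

Q_c = 372000 W

vapour 131→56.1 °C: -96.621 kJ/kg
condensation at 56.1 °C: -518 kJ/kg
Δh = -96.621 + -518 = -614.62 kJ/kg
Q = ṁ·Δh = 2179 kg/h × -614.62 kJ/kg = -1.3393e+06 kJ/h
|Q| = 372.02 kW = 372020 W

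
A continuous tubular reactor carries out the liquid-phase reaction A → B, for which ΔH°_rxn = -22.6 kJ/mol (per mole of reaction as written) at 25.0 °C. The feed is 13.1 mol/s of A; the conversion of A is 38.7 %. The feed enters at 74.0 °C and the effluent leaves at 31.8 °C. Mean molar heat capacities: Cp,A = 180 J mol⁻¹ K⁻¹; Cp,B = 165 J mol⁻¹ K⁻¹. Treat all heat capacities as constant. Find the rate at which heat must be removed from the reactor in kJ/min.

Extent of reaction ξ = 0.387 × 13.1 = 5.0697 mol/s
Reaction term: ξ·ΔH°_rxn = 5.0697 × -22.6 = -114.58 kJ/s
Sensible, feed 74.0→25 °C: -115.54 kJ/s
Outlet flows (mol/s): A 8.0303, B 5.0697
Sensible, products 25→31.8 °C: 15.517 kJ/s
Q = ΔH = -214.6 kJ/s = -214.6 kW
Heat removed = 12876 kJ/min

Q_out = 12900 kJ/min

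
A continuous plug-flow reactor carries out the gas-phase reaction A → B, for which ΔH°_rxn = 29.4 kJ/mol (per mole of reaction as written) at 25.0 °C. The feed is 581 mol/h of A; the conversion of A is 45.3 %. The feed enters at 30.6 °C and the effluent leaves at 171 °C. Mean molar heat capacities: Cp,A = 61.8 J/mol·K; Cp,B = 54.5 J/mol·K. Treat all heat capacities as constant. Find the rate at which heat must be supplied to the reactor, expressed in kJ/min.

Extent of reaction ξ = 0.453 × 581 = 263.19 mol/h
Reaction term: ξ·ΔH°_rxn = 263.19 × 29.4 = 7737.9 kJ/h
Sensible, feed 30.6→25 °C: -201.07 kJ/h
Outlet flows (mol/h): A 317.81, B 263.19
Sensible, products 25→171 °C: 4961.7 kJ/h
Q = ΔH = 12499 kJ/h = 3.4718 kW
Heat supplied = 208.31 kJ/min

Q_in = 208 kJ/min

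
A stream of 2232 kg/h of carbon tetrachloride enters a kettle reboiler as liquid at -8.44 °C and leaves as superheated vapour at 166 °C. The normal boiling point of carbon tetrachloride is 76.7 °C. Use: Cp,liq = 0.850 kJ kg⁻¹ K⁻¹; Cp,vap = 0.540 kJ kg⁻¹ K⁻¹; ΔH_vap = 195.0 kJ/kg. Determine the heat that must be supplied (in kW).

liquid -8.44→76.7 °C: 72.369 kJ/kg
vaporisation at 76.7 °C: 195 kJ/kg
vapour 76.7→166 °C: 48.222 kJ/kg
Δh = 72.369 + 195 + 48.222 = 315.59 kJ/kg
Q = ṁ·Δh = 2232 kg/h × 315.59 kJ/kg = 704400 kJ/h
|Q| = 195.67 kW

Q = 196 kW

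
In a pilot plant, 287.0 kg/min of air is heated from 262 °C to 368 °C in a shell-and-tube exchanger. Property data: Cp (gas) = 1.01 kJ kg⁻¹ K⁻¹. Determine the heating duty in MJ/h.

Q = ṁ·Cp·ΔT = 287.0 × 1.01 × (368 − 262) = 30726 kJ/min
Converting: 30726 / 60 s = 512.1 kW
Heating duty = 1843.6 MJ/h

Q = 1840 MJ/h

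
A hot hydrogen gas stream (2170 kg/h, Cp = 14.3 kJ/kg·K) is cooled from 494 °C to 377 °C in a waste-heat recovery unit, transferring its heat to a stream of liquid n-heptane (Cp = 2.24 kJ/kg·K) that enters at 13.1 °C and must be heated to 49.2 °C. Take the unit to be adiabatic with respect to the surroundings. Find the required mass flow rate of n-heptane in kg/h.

Heat released by hot stream: Q = 2170 × 14.3 × (494 − 377) = 3.6306e+06 kJ/h
Energy balance on cold side (adiabatic exchanger): Q = ṁ_c·Cp_c·(T_c,out − T_c,in)
ṁ_c = 3.6306e+06 / [2.24 × (49.2 − 13.1)] = 44898 kg/h

ṁ_c = 44900 kg/h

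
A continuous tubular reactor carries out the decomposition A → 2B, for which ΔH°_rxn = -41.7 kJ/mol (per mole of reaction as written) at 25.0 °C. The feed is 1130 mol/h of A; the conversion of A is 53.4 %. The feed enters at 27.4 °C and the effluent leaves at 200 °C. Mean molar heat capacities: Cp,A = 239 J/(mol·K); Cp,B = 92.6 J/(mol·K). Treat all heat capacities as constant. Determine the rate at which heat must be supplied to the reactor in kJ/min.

Extent of reaction ξ = 0.534 × 1130 = 603.42 mol/h
Reaction term: ξ·ΔH°_rxn = 603.42 × -41.7 = -25163 kJ/h
Sensible, feed 27.4→25 °C: -648.17 kJ/h
Outlet flows (mol/h): A 526.58, B 1206.8
Sensible, products 25→200 °C: 41581 kJ/h
Q = ΔH = 15770 kJ/h = 4.3806 kW
Heat supplied = 262.84 kJ/min

Q_in = 263 kJ/min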